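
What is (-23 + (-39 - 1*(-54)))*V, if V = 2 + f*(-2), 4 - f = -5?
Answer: 128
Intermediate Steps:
f = 9 (f = 4 - 1*(-5) = 4 + 5 = 9)
V = -16 (V = 2 + 9*(-2) = 2 - 18 = -16)
(-23 + (-39 - 1*(-54)))*V = (-23 + (-39 - 1*(-54)))*(-16) = (-23 + (-39 + 54))*(-16) = (-23 + 15)*(-16) = -8*(-16) = 128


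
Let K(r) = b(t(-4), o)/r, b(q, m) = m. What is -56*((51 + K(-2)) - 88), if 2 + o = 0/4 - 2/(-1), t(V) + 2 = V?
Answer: 2072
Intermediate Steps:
t(V) = -2 + V
o = 0 (o = -2 + (0/4 - 2/(-1)) = -2 + (0*(¼) - 2*(-1)) = -2 + (0 + 2) = -2 + 2 = 0)
K(r) = 0 (K(r) = 0/r = 0)
-56*((51 + K(-2)) - 88) = -56*((51 + 0) - 88) = -56*(51 - 88) = -56*(-37) = 2072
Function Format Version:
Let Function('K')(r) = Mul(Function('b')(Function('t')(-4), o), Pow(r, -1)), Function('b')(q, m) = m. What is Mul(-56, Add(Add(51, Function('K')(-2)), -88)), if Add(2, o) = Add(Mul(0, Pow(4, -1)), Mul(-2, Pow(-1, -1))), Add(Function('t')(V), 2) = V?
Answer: 2072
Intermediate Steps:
Function('t')(V) = Add(-2, V)
o = 0 (o = Add(-2, Add(Mul(0, Pow(4, -1)), Mul(-2, Pow(-1, -1)))) = Add(-2, Add(Mul(0, Rational(1, 4)), Mul(-2, -1))) = Add(-2, Add(0, 2)) = Add(-2, 2) = 0)
Function('K')(r) = 0 (Function('K')(r) = Mul(0, Pow(r, -1)) = 0)
Mul(-56, Add(Add(51, Function('K')(-2)), -88)) = Mul(-56, Add(Add(51, 0), -88)) = Mul(-56, Add(51, -88)) = Mul(-56, -37) = 2072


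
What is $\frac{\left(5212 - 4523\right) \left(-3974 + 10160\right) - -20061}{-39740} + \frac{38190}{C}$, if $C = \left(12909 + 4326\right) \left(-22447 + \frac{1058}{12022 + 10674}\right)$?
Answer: $- \frac{250666110570206773}{2326240534026804} \approx -107.76$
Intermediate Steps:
$C = - \frac{4390237545345}{11348}$ ($C = 17235 \left(-22447 + \frac{1058}{22696}\right) = 17235 \left(-22447 + 1058 \cdot \frac{1}{22696}\right) = 17235 \left(-22447 + \frac{529}{11348}\right) = 17235 \left(- \frac{254728027}{11348}\right) = - \frac{4390237545345}{11348} \approx -3.8687 \cdot 10^{8}$)
$\frac{\left(5212 - 4523\right) \left(-3974 + 10160\right) - -20061}{-39740} + \frac{38190}{C} = \frac{\left(5212 - 4523\right) \left(-3974 + 10160\right) - -20061}{-39740} + \frac{38190}{- \frac{4390237545345}{11348}} = \left(689 \cdot 6186 + 20061\right) \left(- \frac{1}{39740}\right) + 38190 \left(- \frac{11348}{4390237545345}\right) = \left(4262154 + 20061\right) \left(- \frac{1}{39740}\right) - \frac{28892008}{292682503023} = 4282215 \left(- \frac{1}{39740}\right) - \frac{28892008}{292682503023} = - \frac{856443}{7948} - \frac{28892008}{292682503023} = - \frac{250666110570206773}{2326240534026804}$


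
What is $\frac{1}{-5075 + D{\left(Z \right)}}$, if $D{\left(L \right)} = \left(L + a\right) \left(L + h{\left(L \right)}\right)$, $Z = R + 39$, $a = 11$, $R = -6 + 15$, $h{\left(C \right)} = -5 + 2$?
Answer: $- \frac{1}{2420} \approx -0.00041322$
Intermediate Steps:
$h{\left(C \right)} = -3$
$R = 9$
$Z = 48$ ($Z = 9 + 39 = 48$)
$D{\left(L \right)} = \left(-3 + L\right) \left(11 + L\right)$ ($D{\left(L \right)} = \left(L + 11\right) \left(L - 3\right) = \left(11 + L\right) \left(-3 + L\right) = \left(-3 + L\right) \left(11 + L\right)$)
$\frac{1}{-5075 + D{\left(Z \right)}} = \frac{1}{-5075 + \left(-33 + 48^{2} + 8 \cdot 48\right)} = \frac{1}{-5075 + \left(-33 + 2304 + 384\right)} = \frac{1}{-5075 + 2655} = \frac{1}{-2420} = - \frac{1}{2420}$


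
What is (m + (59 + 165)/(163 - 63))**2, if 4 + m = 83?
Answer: 4124961/625 ≈ 6599.9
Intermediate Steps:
m = 79 (m = -4 + 83 = 79)
(m + (59 + 165)/(163 - 63))**2 = (79 + (59 + 165)/(163 - 63))**2 = (79 + 224/100)**2 = (79 + 224*(1/100))**2 = (79 + 56/25)**2 = (2031/25)**2 = 4124961/625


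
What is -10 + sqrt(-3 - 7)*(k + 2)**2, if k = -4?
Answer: -10 + 4*I*sqrt(10) ≈ -10.0 + 12.649*I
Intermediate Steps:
-10 + sqrt(-3 - 7)*(k + 2)**2 = -10 + sqrt(-3 - 7)*(-4 + 2)**2 = -10 + sqrt(-10)*(-2)**2 = -10 + (I*sqrt(10))*4 = -10 + 4*I*sqrt(10)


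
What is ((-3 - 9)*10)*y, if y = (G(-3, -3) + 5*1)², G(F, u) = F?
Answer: -480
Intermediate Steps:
y = 4 (y = (-3 + 5*1)² = (-3 + 5)² = 2² = 4)
((-3 - 9)*10)*y = ((-3 - 9)*10)*4 = -12*10*4 = -120*4 = -480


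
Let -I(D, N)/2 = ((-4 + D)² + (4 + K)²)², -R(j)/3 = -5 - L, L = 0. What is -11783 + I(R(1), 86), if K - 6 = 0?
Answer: -109465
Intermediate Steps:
K = 6 (K = 6 + 0 = 6)
R(j) = 15 (R(j) = -3*(-5 - 1*0) = -3*(-5 + 0) = -3*(-5) = 15)
I(D, N) = -2*(100 + (-4 + D)²)² (I(D, N) = -2*((-4 + D)² + (4 + 6)²)² = -2*((-4 + D)² + 10²)² = -2*((-4 + D)² + 100)² = -2*(100 + (-4 + D)²)²)
-11783 + I(R(1), 86) = -11783 - 2*(100 + (-4 + 15)²)² = -11783 - 2*(100 + 11²)² = -11783 - 2*(100 + 121)² = -11783 - 2*221² = -11783 - 2*48841 = -11783 - 97682 = -109465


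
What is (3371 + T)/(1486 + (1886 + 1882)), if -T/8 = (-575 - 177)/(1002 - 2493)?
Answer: 5020145/7833714 ≈ 0.64084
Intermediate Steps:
T = -6016/1491 (T = -8*(-575 - 177)/(1002 - 2493) = -(-6016)/(-1491) = -(-6016)*(-1)/1491 = -8*752/1491 = -6016/1491 ≈ -4.0349)
(3371 + T)/(1486 + (1886 + 1882)) = (3371 - 6016/1491)/(1486 + (1886 + 1882)) = 5020145/(1491*(1486 + 3768)) = (5020145/1491)/5254 = (5020145/1491)*(1/5254) = 5020145/7833714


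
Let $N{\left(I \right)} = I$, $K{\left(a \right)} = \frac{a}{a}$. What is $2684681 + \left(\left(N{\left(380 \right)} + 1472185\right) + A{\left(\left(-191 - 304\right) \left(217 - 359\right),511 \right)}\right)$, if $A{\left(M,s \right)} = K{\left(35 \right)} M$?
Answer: $4227536$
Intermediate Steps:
$K{\left(a \right)} = 1$
$A{\left(M,s \right)} = M$ ($A{\left(M,s \right)} = 1 M = M$)
$2684681 + \left(\left(N{\left(380 \right)} + 1472185\right) + A{\left(\left(-191 - 304\right) \left(217 - 359\right),511 \right)}\right) = 2684681 + \left(\left(380 + 1472185\right) + \left(-191 - 304\right) \left(217 - 359\right)\right) = 2684681 + \left(1472565 - -70290\right) = 2684681 + \left(1472565 + 70290\right) = 2684681 + 1542855 = 4227536$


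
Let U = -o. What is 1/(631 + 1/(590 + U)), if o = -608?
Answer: 1198/755939 ≈ 0.0015848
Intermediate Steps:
U = 608 (U = -1*(-608) = 608)
1/(631 + 1/(590 + U)) = 1/(631 + 1/(590 + 608)) = 1/(631 + 1/1198) = 1/(755939/1198) = 1198/755939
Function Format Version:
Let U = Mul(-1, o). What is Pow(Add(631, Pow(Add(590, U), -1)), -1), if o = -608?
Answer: Rational(1198, 755939) ≈ 0.0015848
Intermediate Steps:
U = 608 (U = Mul(-1, -608) = 608)
Pow(Add(631, Pow(Add(590, U), -1)), -1) = Pow(Add(631, Pow(Add(590, 608), -1)), -1) = Pow(Add(631, Pow(1198, -1)), -1) = Pow(Add(631, Rational(1, 1198)), -1) = Pow(Rational(755939, 1198), -1) = Rational(1198, 755939)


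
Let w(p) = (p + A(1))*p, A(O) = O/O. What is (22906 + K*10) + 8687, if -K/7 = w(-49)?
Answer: -133047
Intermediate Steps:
A(O) = 1
w(p) = p*(1 + p) (w(p) = (p + 1)*p = (1 + p)*p = p*(1 + p))
K = -16464 (K = -(-343)*(1 - 49) = -(-343)*(-48) = -7*2352 = -16464)
(22906 + K*10) + 8687 = (22906 - 16464*10) + 8687 = (22906 - 164640) + 8687 = -141734 + 8687 = -133047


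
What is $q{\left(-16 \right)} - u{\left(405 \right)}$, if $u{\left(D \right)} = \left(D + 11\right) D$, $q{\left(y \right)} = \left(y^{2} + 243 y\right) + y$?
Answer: $-172128$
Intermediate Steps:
$q{\left(y \right)} = y^{2} + 244 y$
$u{\left(D \right)} = D \left(11 + D\right)$ ($u{\left(D \right)} = \left(11 + D\right) D = D \left(11 + D\right)$)
$q{\left(-16 \right)} - u{\left(405 \right)} = - 16 \left(244 - 16\right) - 405 \left(11 + 405\right) = \left(-16\right) 228 - 405 \cdot 416 = -3648 - 168480 = -172128$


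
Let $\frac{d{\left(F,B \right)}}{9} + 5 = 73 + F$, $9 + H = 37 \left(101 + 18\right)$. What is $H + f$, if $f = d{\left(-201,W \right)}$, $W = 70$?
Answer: $3197$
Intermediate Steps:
$H = 4394$ ($H = -9 + 37 \left(101 + 18\right) = -9 + 37 \cdot 119 = -9 + 4403 = 4394$)
$d{\left(F,B \right)} = 612 + 9 F$ ($d{\left(F,B \right)} = -45 + 9 \left(73 + F\right) = -45 + \left(657 + 9 F\right) = 612 + 9 F$)
$f = -1197$ ($f = 612 + 9 \left(-201\right) = 612 - 1809 = -1197$)
$H + f = 4394 - 1197 = 3197$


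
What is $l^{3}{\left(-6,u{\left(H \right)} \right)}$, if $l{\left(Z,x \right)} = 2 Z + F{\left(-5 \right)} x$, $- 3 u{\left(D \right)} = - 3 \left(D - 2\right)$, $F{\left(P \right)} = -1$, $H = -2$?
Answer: $-512$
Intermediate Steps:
$u{\left(D \right)} = -2 + D$ ($u{\left(D \right)} = - \frac{\left(-3\right) \left(D - 2\right)}{3} = - \frac{\left(-3\right) \left(-2 + D\right)}{3} = - \frac{6 - 3 D}{3} = -2 + D$)
$l{\left(Z,x \right)} = - x + 2 Z$ ($l{\left(Z,x \right)} = 2 Z - x = - x + 2 Z$)
$l^{3}{\left(-6,u{\left(H \right)} \right)} = \left(- (-2 - 2) + 2 \left(-6\right)\right)^{3} = \left(\left(-1\right) \left(-4\right) - 12\right)^{3} = \left(4 - 12\right)^{3} = \left(-8\right)^{3} = -512$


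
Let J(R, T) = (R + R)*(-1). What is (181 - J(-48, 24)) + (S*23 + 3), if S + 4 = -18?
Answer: -418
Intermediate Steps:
S = -22 (S = -4 - 18 = -22)
J(R, T) = -2*R (J(R, T) = (2*R)*(-1) = -2*R)
(181 - J(-48, 24)) + (S*23 + 3) = (181 - (-2)*(-48)) + (-22*23 + 3) = (181 - 1*96) + (-506 + 3) = (181 - 96) - 503 = 85 - 503 = -418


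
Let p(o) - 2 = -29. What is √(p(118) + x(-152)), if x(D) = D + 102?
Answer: I*√77 ≈ 8.775*I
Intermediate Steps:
x(D) = 102 + D
p(o) = -27 (p(o) = 2 - 29 = -27)
√(p(118) + x(-152)) = √(-27 + (102 - 152)) = √(-27 - 50) = √(-77) = I*√77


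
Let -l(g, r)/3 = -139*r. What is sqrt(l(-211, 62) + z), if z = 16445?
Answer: sqrt(42299) ≈ 205.67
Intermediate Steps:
l(g, r) = 417*r (l(g, r) = -(-417)*r = 417*r)
sqrt(l(-211, 62) + z) = sqrt(417*62 + 16445) = sqrt(25854 + 16445) = sqrt(42299)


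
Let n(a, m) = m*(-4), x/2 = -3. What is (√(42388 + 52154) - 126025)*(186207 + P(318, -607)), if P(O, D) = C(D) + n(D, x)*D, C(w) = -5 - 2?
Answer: -21629922800 + 171632*√94542 ≈ -2.1577e+10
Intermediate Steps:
x = -6 (x = 2*(-3) = -6)
n(a, m) = -4*m
C(w) = -7
P(O, D) = -7 + 24*D (P(O, D) = -7 + (-4*(-6))*D = -7 + 24*D)
(√(42388 + 52154) - 126025)*(186207 + P(318, -607)) = (√(42388 + 52154) - 126025)*(186207 + (-7 + 24*(-607))) = (√94542 - 126025)*(186207 + (-7 - 14568)) = (-126025 + √94542)*(186207 - 14575) = (-126025 + √94542)*171632 = -21629922800 + 171632*√94542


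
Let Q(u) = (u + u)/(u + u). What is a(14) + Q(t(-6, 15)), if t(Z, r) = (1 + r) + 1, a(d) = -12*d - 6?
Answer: -173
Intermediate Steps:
a(d) = -6 - 12*d
t(Z, r) = 2 + r
Q(u) = 1 (Q(u) = (2*u)/((2*u)) = (2*u)*(1/(2*u)) = 1)
a(14) + Q(t(-6, 15)) = (-6 - 12*14) + 1 = (-6 - 168) + 1 = -174 + 1 = -173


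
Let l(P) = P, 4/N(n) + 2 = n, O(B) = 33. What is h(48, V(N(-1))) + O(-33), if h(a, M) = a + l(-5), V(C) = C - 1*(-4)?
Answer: 76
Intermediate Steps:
N(n) = 4/(-2 + n)
V(C) = 4 + C (V(C) = C + 4 = 4 + C)
h(a, M) = -5 + a (h(a, M) = a - 5 = -5 + a)
h(48, V(N(-1))) + O(-33) = (-5 + 48) + 33 = 43 + 33 = 76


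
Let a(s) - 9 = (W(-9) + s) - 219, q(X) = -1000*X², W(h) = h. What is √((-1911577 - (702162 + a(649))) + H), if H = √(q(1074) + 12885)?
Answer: √(-2614169 + I*√1153463115) ≈ 10.5 + 1616.9*I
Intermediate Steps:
a(s) = -219 + s (a(s) = 9 + ((-9 + s) - 219) = 9 + (-228 + s) = -219 + s)
H = I*√1153463115 (H = √(-1000*1074² + 12885) = √(-1000*1153476 + 12885) = √(-1153476000 + 12885) = √(-1153463115) = I*√1153463115 ≈ 33963.0*I)
√((-1911577 - (702162 + a(649))) + H) = √((-1911577 - (702162 + (-219 + 649))) + I*√1153463115) = √((-1911577 - (702162 + 430)) + I*√1153463115) = √((-1911577 - 1*702592) + I*√1153463115) = √((-1911577 - 702592) + I*√1153463115) = √(-2614169 + I*√1153463115)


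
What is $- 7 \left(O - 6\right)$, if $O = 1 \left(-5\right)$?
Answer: $77$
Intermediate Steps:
$O = -5$
$- 7 \left(O - 6\right) = - 7 \left(-5 - 6\right) = \left(-7\right) \left(-11\right) = 77$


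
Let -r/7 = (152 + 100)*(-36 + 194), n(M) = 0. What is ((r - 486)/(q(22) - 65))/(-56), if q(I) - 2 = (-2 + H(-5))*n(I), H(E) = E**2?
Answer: -15511/196 ≈ -79.138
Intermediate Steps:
r = -278712 (r = -7*(152 + 100)*(-36 + 194) = -1764*158 = -7*39816 = -278712)
q(I) = 2 (q(I) = 2 + (-2 + (-5)**2)*0 = 2 + (-2 + 25)*0 = 2 + 23*0 = 2 + 0 = 2)
((r - 486)/(q(22) - 65))/(-56) = ((-278712 - 486)/(2 - 65))/(-56) = -279198/(-63)*(-1/56) = -279198*(-1/63)*(-1/56) = (31022/7)*(-1/56) = -15511/196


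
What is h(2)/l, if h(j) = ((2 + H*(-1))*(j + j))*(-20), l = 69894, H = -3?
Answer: -200/34947 ≈ -0.0057230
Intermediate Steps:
h(j) = -200*j (h(j) = ((2 - 3*(-1))*(j + j))*(-20) = ((2 + 3)*(2*j))*(-20) = (5*(2*j))*(-20) = (10*j)*(-20) = -200*j)
h(2)/l = -200*2/69894 = -400*1/69894 = -200/34947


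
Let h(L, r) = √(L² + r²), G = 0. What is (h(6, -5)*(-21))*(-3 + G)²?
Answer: -189*√61 ≈ -1476.1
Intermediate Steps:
(h(6, -5)*(-21))*(-3 + G)² = (√(6² + (-5)²)*(-21))*(-3 + 0)² = (√(36 + 25)*(-21))*(-3)² = (√61*(-21))*9 = -21*√61*9 = -189*√61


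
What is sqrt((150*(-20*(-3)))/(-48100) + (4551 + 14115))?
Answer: 12*sqrt(29989869)/481 ≈ 136.62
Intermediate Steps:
sqrt((150*(-20*(-3)))/(-48100) + (4551 + 14115)) = sqrt((150*60)*(-1/48100) + 18666) = sqrt(9000*(-1/48100) + 18666) = sqrt(-90/481 + 18666) = sqrt(8978256/481) = 12*sqrt(29989869)/481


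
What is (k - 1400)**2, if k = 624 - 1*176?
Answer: 906304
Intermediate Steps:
k = 448 (k = 624 - 176 = 448)
(k - 1400)**2 = (448 - 1400)**2 = (-952)**2 = 906304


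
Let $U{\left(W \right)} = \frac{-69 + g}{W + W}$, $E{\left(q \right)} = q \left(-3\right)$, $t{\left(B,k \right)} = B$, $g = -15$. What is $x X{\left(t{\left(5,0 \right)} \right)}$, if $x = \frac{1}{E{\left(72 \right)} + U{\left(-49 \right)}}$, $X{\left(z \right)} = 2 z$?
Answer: $- \frac{35}{753} \approx -0.046481$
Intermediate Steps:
$E{\left(q \right)} = - 3 q$
$U{\left(W \right)} = - \frac{42}{W}$ ($U{\left(W \right)} = \frac{-69 - 15}{W + W} = - \frac{84}{2 W} = - 84 \frac{1}{2 W} = - \frac{42}{W}$)
$x = - \frac{7}{1506}$ ($x = \frac{1}{\left(-3\right) 72 - \frac{42}{-49}} = \frac{1}{-216 - - \frac{6}{7}} = \frac{1}{-216 + \frac{6}{7}} = \frac{1}{- \frac{1506}{7}} = - \frac{7}{1506} \approx -0.0046481$)
$x X{\left(t{\left(5,0 \right)} \right)} = - \frac{7 \cdot 2 \cdot 5}{1506} = \left(- \frac{7}{1506}\right) 10 = - \frac{35}{753}$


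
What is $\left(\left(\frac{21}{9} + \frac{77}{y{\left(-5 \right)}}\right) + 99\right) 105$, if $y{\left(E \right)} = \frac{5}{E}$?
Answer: $2555$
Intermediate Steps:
$\left(\left(\frac{21}{9} + \frac{77}{y{\left(-5 \right)}}\right) + 99\right) 105 = \left(\left(\frac{21}{9} + \frac{77}{5 \frac{1}{-5}}\right) + 99\right) 105 = \left(\left(21 \cdot \frac{1}{9} + \frac{77}{5 \left(- \frac{1}{5}\right)}\right) + 99\right) 105 = \left(\left(\frac{7}{3} + \frac{77}{-1}\right) + 99\right) 105 = \left(\left(\frac{7}{3} + 77 \left(-1\right)\right) + 99\right) 105 = \left(\left(\frac{7}{3} - 77\right) + 99\right) 105 = \left(- \frac{224}{3} + 99\right) 105 = \frac{73}{3} \cdot 105 = 2555$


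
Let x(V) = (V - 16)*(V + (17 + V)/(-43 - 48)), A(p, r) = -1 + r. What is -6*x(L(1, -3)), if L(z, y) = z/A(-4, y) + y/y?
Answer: 18483/364 ≈ 50.777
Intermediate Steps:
L(z, y) = 1 + z/(-1 + y) (L(z, y) = z/(-1 + y) + y/y = z/(-1 + y) + 1 = 1 + z/(-1 + y))
x(V) = (-16 + V)*(-17/91 + 90*V/91) (x(V) = (-16 + V)*(V + (17 + V)/(-91)) = (-16 + V)*(V + (17 + V)*(-1/91)) = (-16 + V)*(V + (-17/91 - V/91)) = (-16 + V)*(-17/91 + 90*V/91))
-6*x(L(1, -3)) = -6*(272/91 - 1457*(-1 - 3 + 1)/(91*(-1 - 3)) + 90*((-1 - 3 + 1)/(-1 - 3))**2/91) = -6*(272/91 - 1457*(-3)/(91*(-4)) + 90*(-3/(-4))**2/91) = -6*(272/91 - (-1457)*(-3)/364 + 90*(-1/4*(-3))**2/91) = -6*(272/91 - 1457/91*3/4 + 90*(3/4)**2/91) = -6*(272/91 - 4371/364 + (90/91)*(9/16)) = -6*(272/91 - 4371/364 + 405/728) = -6*(-6161/728) = 18483/364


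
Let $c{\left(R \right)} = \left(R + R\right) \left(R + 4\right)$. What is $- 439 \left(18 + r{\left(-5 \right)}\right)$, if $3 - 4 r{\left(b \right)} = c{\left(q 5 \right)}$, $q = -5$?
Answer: $\frac{428025}{4} \approx 1.0701 \cdot 10^{5}$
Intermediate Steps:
$c{\left(R \right)} = 2 R \left(4 + R\right)$
$r{\left(b \right)} = - \frac{1047}{4}$ ($r{\left(b \right)} = \frac{3}{4} - \frac{2 \left(\left(-5\right) 5\right) \left(4 - 25\right)}{4} = \frac{3}{4} - \frac{2 \left(-25\right) \left(4 - 25\right)}{4} = \frac{3}{4} - \frac{2 \left(-25\right) \left(-21\right)}{4} = \frac{3}{4} - \frac{525}{2} = - \frac{1047}{4}$)
$- 439 \left(18 + r{\left(-5 \right)}\right) = - 439 \left(18 - \frac{1047}{4}\right) = \left(-439\right) \left(- \frac{975}{4}\right) = \frac{428025}{4}$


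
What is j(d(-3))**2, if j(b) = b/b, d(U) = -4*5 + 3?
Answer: 1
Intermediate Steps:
d(U) = -17 (d(U) = -20 + 3 = -17)
j(b) = 1
j(d(-3))**2 = 1**2 = 1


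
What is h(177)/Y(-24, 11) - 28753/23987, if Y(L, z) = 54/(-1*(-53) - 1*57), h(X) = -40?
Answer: 1142629/647649 ≈ 1.7643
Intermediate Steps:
Y(L, z) = -27/2 (Y(L, z) = 54/(53 - 57) = 54/(-4) = 54*(-1/4) = -27/2)
h(177)/Y(-24, 11) - 28753/23987 = -40/(-27/2) - 28753/23987 = -40*(-2/27) - 28753*1/23987 = 80/27 - 28753/23987 = 1142629/647649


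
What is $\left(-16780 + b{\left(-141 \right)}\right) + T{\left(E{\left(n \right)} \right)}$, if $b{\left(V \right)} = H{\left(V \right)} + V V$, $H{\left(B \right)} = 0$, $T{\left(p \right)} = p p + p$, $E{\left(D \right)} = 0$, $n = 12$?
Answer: $3101$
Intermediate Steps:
$T{\left(p \right)} = p + p^{2}$ ($T{\left(p \right)} = p^{2} + p = p + p^{2}$)
$b{\left(V \right)} = V^{2}$ ($b{\left(V \right)} = 0 + V V = 0 + V^{2} = V^{2}$)
$\left(-16780 + b{\left(-141 \right)}\right) + T{\left(E{\left(n \right)} \right)} = \left(-16780 + \left(-141\right)^{2}\right) + 0 \left(1 + 0\right) = \left(-16780 + 19881\right) + 0 \cdot 1 = 3101 + 0 = 3101$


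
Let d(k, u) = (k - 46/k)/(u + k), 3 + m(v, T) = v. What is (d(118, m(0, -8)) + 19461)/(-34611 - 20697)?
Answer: -11004152/31272065 ≈ -0.35188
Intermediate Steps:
m(v, T) = -3 + v
d(k, u) = (k - 46/k)/(k + u)
(d(118, m(0, -8)) + 19461)/(-34611 - 20697) = ((-46 + 118²)/(118*(118 + (-3 + 0))) + 19461)/(-34611 - 20697) = ((-46 + 13924)/(118*(118 - 3)) + 19461)/(-55308) = ((1/118)*13878/115 + 19461)*(-1/55308) = ((1/118)*(1/115)*13878 + 19461)*(-1/55308) = (6939/6785 + 19461)*(-1/55308) = (132049824/6785)*(-1/55308) = -11004152/31272065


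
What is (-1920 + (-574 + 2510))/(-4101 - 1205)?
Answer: -8/2653 ≈ -0.0030155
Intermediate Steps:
(-1920 + (-574 + 2510))/(-4101 - 1205) = (-1920 + 1936)/(-5306) = 16*(-1/5306) = -8/2653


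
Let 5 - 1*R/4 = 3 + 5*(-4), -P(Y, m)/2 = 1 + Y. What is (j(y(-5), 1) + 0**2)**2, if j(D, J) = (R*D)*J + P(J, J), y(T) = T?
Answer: 197136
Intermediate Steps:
P(Y, m) = -2 - 2*Y (P(Y, m) = -2*(1 + Y) = -2 - 2*Y)
R = 88 (R = 20 - 4*(3 + 5*(-4)) = 20 - 4*(3 - 20) = 20 - 4*(-17) = 20 + 68 = 88)
j(D, J) = -2 - 2*J + 88*D*J (j(D, J) = (88*D)*J + (-2 - 2*J) = 88*D*J + (-2 - 2*J) = -2 - 2*J + 88*D*J)
(j(y(-5), 1) + 0**2)**2 = ((-2 - 2*1 + 88*(-5)*1) + 0**2)**2 = ((-2 - 2 - 440) + 0)**2 = (-444 + 0)**2 = (-444)**2 = 197136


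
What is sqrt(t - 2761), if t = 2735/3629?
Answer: I*sqrt(36351453486)/3629 ≈ 52.538*I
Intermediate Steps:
t = 2735/3629 (t = 2735*(1/3629) = 2735/3629 ≈ 0.75365)
sqrt(t - 2761) = sqrt(2735/3629 - 2761) = sqrt(-10016934/3629) = I*sqrt(36351453486)/3629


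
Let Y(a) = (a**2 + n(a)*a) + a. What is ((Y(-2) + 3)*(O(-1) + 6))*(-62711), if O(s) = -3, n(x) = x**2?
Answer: 564399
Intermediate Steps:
Y(a) = a + a**2 + a**3 (Y(a) = (a**2 + a**2*a) + a = (a**2 + a**3) + a = a + a**2 + a**3)
((Y(-2) + 3)*(O(-1) + 6))*(-62711) = ((-2*(1 - 2 + (-2)**2) + 3)*(-3 + 6))*(-62711) = ((-2*(1 - 2 + 4) + 3)*3)*(-62711) = ((-2*3 + 3)*3)*(-62711) = ((-6 + 3)*3)*(-62711) = -3*3*(-62711) = -9*(-62711) = 564399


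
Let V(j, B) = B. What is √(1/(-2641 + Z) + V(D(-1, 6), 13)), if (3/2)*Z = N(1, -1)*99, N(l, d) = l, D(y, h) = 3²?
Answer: √3447822/515 ≈ 3.6055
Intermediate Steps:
D(y, h) = 9
Z = 66 (Z = 2*(1*99)/3 = (⅔)*99 = 66)
√(1/(-2641 + Z) + V(D(-1, 6), 13)) = √(1/(-2641 + 66) + 13) = √(1/(-2575) + 13) = √(-1/2575 + 13) = √(33474/2575) = √3447822/515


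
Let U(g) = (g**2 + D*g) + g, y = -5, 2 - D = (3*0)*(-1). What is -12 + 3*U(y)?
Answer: 18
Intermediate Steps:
D = 2 (D = 2 - 3*0*(-1) = 2 - 0*(-1) = 2 - 1*0 = 2 + 0 = 2)
U(g) = g**2 + 3*g (U(g) = (g**2 + 2*g) + g = g**2 + 3*g)
-12 + 3*U(y) = -12 + 3*(-5*(3 - 5)) = -12 + 3*(-5*(-2)) = -12 + 3*10 = -12 + 30 = 18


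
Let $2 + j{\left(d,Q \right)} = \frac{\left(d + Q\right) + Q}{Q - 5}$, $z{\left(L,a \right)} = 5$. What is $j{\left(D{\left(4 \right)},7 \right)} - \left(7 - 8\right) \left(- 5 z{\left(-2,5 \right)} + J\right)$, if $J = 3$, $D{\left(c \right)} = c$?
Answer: $-15$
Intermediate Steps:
$j{\left(d,Q \right)} = -2 + \frac{d + 2 Q}{-5 + Q}$ ($j{\left(d,Q \right)} = -2 + \frac{\left(d + Q\right) + Q}{Q - 5} = -2 + \frac{\left(Q + d\right) + Q}{-5 + Q} = -2 + \frac{d + 2 Q}{-5 + Q}$)
$j{\left(D{\left(4 \right)},7 \right)} - \left(7 - 8\right) \left(- 5 z{\left(-2,5 \right)} + J\right) = \frac{10 + 4}{-5 + 7} - \left(7 - 8\right) \left(\left(-5\right) 5 + 3\right) = \frac{1}{2} \cdot 14 - - (-25 + 3) = \frac{1}{2} \cdot 14 - \left(-1\right) \left(-22\right) = 7 - 22 = -15$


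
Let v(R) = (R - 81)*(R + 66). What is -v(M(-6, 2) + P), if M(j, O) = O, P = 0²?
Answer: 5372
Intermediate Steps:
P = 0
v(R) = (-81 + R)*(66 + R)
-v(M(-6, 2) + P) = -(-5346 + (2 + 0)² - 15*(2 + 0)) = -(-5346 + 2² - 15*2) = -(-5346 + 4 - 30) = -1*(-5372) = 5372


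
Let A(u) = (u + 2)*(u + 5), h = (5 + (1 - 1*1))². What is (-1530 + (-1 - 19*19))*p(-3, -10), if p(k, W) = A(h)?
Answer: -1532520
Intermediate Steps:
h = 25 (h = (5 + (1 - 1))² = (5 + 0)² = 5² = 25)
A(u) = (2 + u)*(5 + u)
p(k, W) = 810 (p(k, W) = 10 + 25² + 7*25 = 10 + 625 + 175 = 810)
(-1530 + (-1 - 19*19))*p(-3, -10) = (-1530 + (-1 - 19*19))*810 = (-1530 + (-1 - 361))*810 = (-1530 - 362)*810 = -1892*810 = -1532520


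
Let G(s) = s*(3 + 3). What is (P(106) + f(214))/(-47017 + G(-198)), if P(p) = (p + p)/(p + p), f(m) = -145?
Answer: 144/48205 ≈ 0.0029872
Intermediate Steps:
G(s) = 6*s (G(s) = s*6 = 6*s)
P(p) = 1 (P(p) = (2*p)/((2*p)) = (2*p)*(1/(2*p)) = 1)
(P(106) + f(214))/(-47017 + G(-198)) = (1 - 145)/(-47017 + 6*(-198)) = -144/(-47017 - 1188) = -144/(-48205) = -144*(-1/48205) = 144/48205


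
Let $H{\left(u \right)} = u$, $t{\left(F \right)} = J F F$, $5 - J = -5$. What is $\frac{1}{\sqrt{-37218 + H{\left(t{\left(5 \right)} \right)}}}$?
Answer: $- \frac{i \sqrt{9242}}{18484} \approx - 0.005201 i$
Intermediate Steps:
$J = 10$ ($J = 5 - -5 = 5 + 5 = 10$)
$t{\left(F \right)} = 10 F^{2}$ ($t{\left(F \right)} = 10 F F = 10 F^{2}$)
$\frac{1}{\sqrt{-37218 + H{\left(t{\left(5 \right)} \right)}}} = \frac{1}{\sqrt{-37218 + 10 \cdot 5^{2}}} = \frac{1}{\sqrt{-37218 + 10 \cdot 25}} = \frac{1}{\sqrt{-37218 + 250}} = \frac{1}{\sqrt{-36968}} = \frac{1}{2 i \sqrt{9242}} = - \frac{i \sqrt{9242}}{18484}$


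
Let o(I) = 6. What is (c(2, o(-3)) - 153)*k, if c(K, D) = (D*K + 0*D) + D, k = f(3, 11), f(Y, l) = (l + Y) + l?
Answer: -3375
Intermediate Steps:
f(Y, l) = Y + 2*l (f(Y, l) = (Y + l) + l = Y + 2*l)
k = 25 (k = 3 + 2*11 = 3 + 22 = 25)
c(K, D) = D + D*K (c(K, D) = (D*K + 0) + D = D*K + D = D + D*K)
(c(2, o(-3)) - 153)*k = (6*(1 + 2) - 153)*25 = (6*3 - 153)*25 = (18 - 153)*25 = -135*25 = -3375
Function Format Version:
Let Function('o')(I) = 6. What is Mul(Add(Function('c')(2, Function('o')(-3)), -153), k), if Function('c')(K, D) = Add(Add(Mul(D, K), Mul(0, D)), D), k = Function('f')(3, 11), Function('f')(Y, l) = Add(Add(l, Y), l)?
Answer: -3375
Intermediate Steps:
Function('f')(Y, l) = Add(Y, Mul(2, l)) (Function('f')(Y, l) = Add(Add(Y, l), l) = Add(Y, Mul(2, l)))
k = 25 (k = Add(3, Mul(2, 11)) = Add(3, 22) = 25)
Function('c')(K, D) = Add(D, Mul(D, K)) (Function('c')(K, D) = Add(Add(Mul(D, K), 0), D) = Add(Mul(D, K), D) = Add(D, Mul(D, K)))
Mul(Add(Function('c')(2, Function('o')(-3)), -153), k) = Mul(Add(Mul(6, Add(1, 2)), -153), 25) = Mul(Add(Mul(6, 3), -153), 25) = Mul(Add(18, -153), 25) = Mul(-135, 25) = -3375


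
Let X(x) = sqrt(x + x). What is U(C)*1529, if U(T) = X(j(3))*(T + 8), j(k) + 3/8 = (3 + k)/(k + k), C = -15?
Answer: -10703*sqrt(5)/2 ≈ -11966.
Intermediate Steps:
j(k) = -3/8 + (3 + k)/(2*k) (j(k) = -3/8 + (3 + k)/(k + k) = -3/8 + (3 + k)/((2*k)) = -3/8 + (3 + k)*(1/(2*k)) = -3/8 + (3 + k)/(2*k))
X(x) = sqrt(2)*sqrt(x) (X(x) = sqrt(2*x) = sqrt(2)*sqrt(x))
U(T) = sqrt(5)*(8 + T)/2 (U(T) = (sqrt(2)*sqrt((1/8)*(12 + 3)/3))*(T + 8) = (sqrt(2)*sqrt((1/8)*(1/3)*15))*(8 + T) = (sqrt(2)*sqrt(5/8))*(8 + T) = (sqrt(2)*(sqrt(10)/4))*(8 + T) = (sqrt(5)/2)*(8 + T) = sqrt(5)*(8 + T)/2)
U(C)*1529 = (sqrt(5)*(8 - 15)/2)*1529 = ((1/2)*sqrt(5)*(-7))*1529 = -7*sqrt(5)/2*1529 = -10703*sqrt(5)/2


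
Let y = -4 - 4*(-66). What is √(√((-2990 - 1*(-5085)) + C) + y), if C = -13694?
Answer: √(260 + I*√11599) ≈ 16.453 + 3.2729*I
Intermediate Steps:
y = 260 (y = -4 + 264 = 260)
√(√((-2990 - 1*(-5085)) + C) + y) = √(√((-2990 - 1*(-5085)) - 13694) + 260) = √(√((-2990 + 5085) - 13694) + 260) = √(√(2095 - 13694) + 260) = √(√(-11599) + 260) = √(I*√11599 + 260) = √(260 + I*√11599)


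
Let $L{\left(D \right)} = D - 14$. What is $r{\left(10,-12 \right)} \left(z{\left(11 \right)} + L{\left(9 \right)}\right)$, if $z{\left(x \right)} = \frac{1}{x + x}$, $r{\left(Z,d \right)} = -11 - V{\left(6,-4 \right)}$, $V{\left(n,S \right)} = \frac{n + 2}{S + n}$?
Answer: $\frac{1635}{22} \approx 74.318$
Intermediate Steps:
$V{\left(n,S \right)} = \frac{2 + n}{S + n}$
$L{\left(D \right)} = -14 + D$
$r{\left(Z,d \right)} = -15$ ($r{\left(Z,d \right)} = -11 - \frac{2 + 6}{-4 + 6} = -11 - \frac{1}{2} \cdot 8 = -11 - 4 = -15$)
$z{\left(x \right)} = \frac{1}{2 x}$
$r{\left(10,-12 \right)} \left(z{\left(11 \right)} + L{\left(9 \right)}\right) = - 15 \left(\frac{1}{2 \cdot 11} + \left(-14 + 9\right)\right) = - 15 \left(\frac{1}{2} \cdot \frac{1}{11} - 5\right) = - 15 \left(\frac{1}{22} - 5\right) = \left(-15\right) \left(- \frac{109}{22}\right) = \frac{1635}{22}$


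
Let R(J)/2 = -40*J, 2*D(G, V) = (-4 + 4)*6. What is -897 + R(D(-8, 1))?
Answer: -897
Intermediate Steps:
D(G, V) = 0 (D(G, V) = ((-4 + 4)*6)/2 = (0*6)/2 = (½)*0 = 0)
R(J) = -80*J (R(J) = 2*(-40*J) = -80*J)
-897 + R(D(-8, 1)) = -897 - 80*0 = -897 + 0 = -897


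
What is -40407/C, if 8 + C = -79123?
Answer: 13469/26377 ≈ 0.51063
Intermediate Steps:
C = -79131 (C = -8 - 79123 = -79131)
-40407/C = -40407/(-79131) = -40407*(-1/79131) = 13469/26377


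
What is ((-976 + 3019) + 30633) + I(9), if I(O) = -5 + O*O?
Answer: 32752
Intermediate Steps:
I(O) = -5 + O**2
((-976 + 3019) + 30633) + I(9) = ((-976 + 3019) + 30633) + (-5 + 9**2) = (2043 + 30633) + (-5 + 81) = 32676 + 76 = 32752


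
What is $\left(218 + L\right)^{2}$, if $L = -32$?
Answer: $34596$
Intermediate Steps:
$\left(218 + L\right)^{2} = \left(218 - 32\right)^{2} = 186^{2} = 34596$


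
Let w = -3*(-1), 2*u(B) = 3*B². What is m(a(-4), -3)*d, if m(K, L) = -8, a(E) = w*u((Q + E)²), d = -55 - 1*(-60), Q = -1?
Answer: -40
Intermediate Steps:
u(B) = 3*B²/2 (u(B) = (3*B²)/2 = 3*B²/2)
w = 3
d = 5 (d = -55 + 60 = 5)
a(E) = 9*(-1 + E)⁴/2 (a(E) = 3*(3*((-1 + E)²)²/2) = 3*(3*(-1 + E)⁴/2) = 9*(-1 + E)⁴/2)
m(a(-4), -3)*d = -8*5 = -40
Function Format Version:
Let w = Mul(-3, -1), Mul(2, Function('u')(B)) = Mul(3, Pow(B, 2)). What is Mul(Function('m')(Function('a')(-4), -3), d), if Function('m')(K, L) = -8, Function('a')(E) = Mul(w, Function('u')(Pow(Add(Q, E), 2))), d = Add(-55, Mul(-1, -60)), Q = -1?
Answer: -40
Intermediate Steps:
Function('u')(B) = Mul(Rational(3, 2), Pow(B, 2)) (Function('u')(B) = Mul(Rational(1, 2), Mul(3, Pow(B, 2))) = Mul(Rational(3, 2), Pow(B, 2)))
w = 3
d = 5 (d = Add(-55, 60) = 5)
Function('a')(E) = Mul(Rational(9, 2), Pow(Add(-1, E), 4)) (Function('a')(E) = Mul(3, Mul(Rational(3, 2), Pow(Pow(Add(-1, E), 2), 2))) = Mul(3, Mul(Rational(3, 2), Pow(Add(-1, E), 4))) = Mul(Rational(9, 2), Pow(Add(-1, E), 4)))
Mul(Function('m')(Function('a')(-4), -3), d) = Mul(-8, 5) = -40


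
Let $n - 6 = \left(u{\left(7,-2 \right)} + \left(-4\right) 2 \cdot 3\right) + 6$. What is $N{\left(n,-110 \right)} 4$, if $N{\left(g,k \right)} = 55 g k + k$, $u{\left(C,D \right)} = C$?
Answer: $120560$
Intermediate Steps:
$n = -5$ ($n = 6 + \left(\left(7 + \left(-4\right) 2 \cdot 3\right) + 6\right) = 6 + \left(\left(7 - 24\right) + 6\right) = 6 + \left(-17 + 6\right) = 6 - 11 = -5$)
$N{\left(g,k \right)} = k + 55 g k$ ($N{\left(g,k \right)} = 55 g k + k = k + 55 g k$)
$N{\left(n,-110 \right)} 4 = - 110 \left(1 + 55 \left(-5\right)\right) 4 = - 110 \left(1 - 275\right) 4 = \left(-110\right) \left(-274\right) 4 = 30140 \cdot 4 = 120560$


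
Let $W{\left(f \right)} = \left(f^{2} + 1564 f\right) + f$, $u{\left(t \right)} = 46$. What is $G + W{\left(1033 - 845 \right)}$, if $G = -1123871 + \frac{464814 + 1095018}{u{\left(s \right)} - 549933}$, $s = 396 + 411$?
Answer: $- \frac{436780653141}{549887} \approx -7.9431 \cdot 10^{5}$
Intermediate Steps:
$s = 807$
$W{\left(f \right)} = f^{2} + 1565 f$
$G = - \frac{618003612409}{549887}$ ($G = -1123871 + \frac{464814 + 1095018}{46 - 549933} = -1123871 + \frac{1559832}{-549887} = -1123871 + 1559832 \left(- \frac{1}{549887}\right) = -1123871 - \frac{1559832}{549887} = - \frac{618003612409}{549887} \approx -1.1239 \cdot 10^{6}$)
$G + W{\left(1033 - 845 \right)} = - \frac{618003612409}{549887} + \left(1033 - 845\right) \left(1565 + \left(1033 - 845\right)\right) = - \frac{618003612409}{549887} + 188 \left(1565 + 188\right) = - \frac{618003612409}{549887} + 188 \cdot 1753 = - \frac{618003612409}{549887} + 329564 = - \frac{436780653141}{549887}$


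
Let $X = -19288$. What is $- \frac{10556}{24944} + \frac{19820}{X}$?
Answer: $- \frac{21812319}{15034996} \approx -1.4508$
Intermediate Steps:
$- \frac{10556}{24944} + \frac{19820}{X} = - \frac{10556}{24944} + \frac{19820}{-19288} = \left(-10556\right) \frac{1}{24944} + 19820 \left(- \frac{1}{19288}\right) = - \frac{2639}{6236} - \frac{4955}{4822} = - \frac{21812319}{15034996}$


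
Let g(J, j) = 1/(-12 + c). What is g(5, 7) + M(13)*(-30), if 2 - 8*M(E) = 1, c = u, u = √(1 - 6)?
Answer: -2283/596 - I*√5/149 ≈ -3.8305 - 0.015007*I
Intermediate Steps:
u = I*√5 (u = √(-5) = I*√5 ≈ 2.2361*I)
c = I*√5 ≈ 2.2361*I
M(E) = ⅛ (M(E) = ¼ - ⅛*1 = ¼ - ⅛ = ⅛)
g(J, j) = 1/(-12 + I*√5)
g(5, 7) + M(13)*(-30) = (-12/149 - I*√5/149) + (⅛)*(-30) = (-12/149 - I*√5/149) - 15/4 = -2283/596 - I*√5/149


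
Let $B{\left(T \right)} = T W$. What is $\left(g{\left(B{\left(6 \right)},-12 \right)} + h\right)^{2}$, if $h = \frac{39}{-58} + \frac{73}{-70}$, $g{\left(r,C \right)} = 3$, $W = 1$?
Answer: $\frac{1700416}{1030225} \approx 1.6505$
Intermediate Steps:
$B{\left(T \right)} = T$ ($B{\left(T \right)} = T 1 = T$)
$h = - \frac{1741}{1015}$ ($h = 39 \left(- \frac{1}{58}\right) + 73 \left(- \frac{1}{70}\right) = - \frac{39}{58} - \frac{73}{70} = - \frac{1741}{1015} \approx -1.7153$)
$\left(g{\left(B{\left(6 \right)},-12 \right)} + h\right)^{2} = \left(3 - \frac{1741}{1015}\right)^{2} = \left(\frac{1304}{1015}\right)^{2} = \frac{1700416}{1030225}$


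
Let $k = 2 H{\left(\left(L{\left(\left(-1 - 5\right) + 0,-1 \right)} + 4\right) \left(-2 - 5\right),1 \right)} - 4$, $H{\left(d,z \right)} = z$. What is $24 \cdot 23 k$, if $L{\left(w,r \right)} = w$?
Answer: $-1104$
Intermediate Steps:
$k = -2$ ($k = 2 \cdot 1 - 4 = 2 - 4 = -2$)
$24 \cdot 23 k = 24 \cdot 23 \left(-2\right) = 552 \left(-2\right) = -1104$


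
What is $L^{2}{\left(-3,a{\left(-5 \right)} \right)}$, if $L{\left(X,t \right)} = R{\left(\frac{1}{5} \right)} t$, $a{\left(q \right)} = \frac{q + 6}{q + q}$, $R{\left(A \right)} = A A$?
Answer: $\frac{1}{62500} \approx 1.6 \cdot 10^{-5}$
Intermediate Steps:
$R{\left(A \right)} = A^{2}$
$a{\left(q \right)} = \frac{6 + q}{2 q}$
$L{\left(X,t \right)} = \frac{t}{25}$ ($L{\left(X,t \right)} = \left(\frac{1}{5}\right)^{2} t = \frac{t}{25}$)
$L^{2}{\left(-3,a{\left(-5 \right)} \right)} = \left(\frac{\frac{1}{2} \frac{1}{-5} \left(6 - 5\right)}{25}\right)^{2} = \left(\frac{\frac{1}{2} \left(- \frac{1}{5}\right) 1}{25}\right)^{2} = \left(\frac{1}{25} \left(- \frac{1}{10}\right)\right)^{2} = \left(- \frac{1}{250}\right)^{2} = \frac{1}{62500}$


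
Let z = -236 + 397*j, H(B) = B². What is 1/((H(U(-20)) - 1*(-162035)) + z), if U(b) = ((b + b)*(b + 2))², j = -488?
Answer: 1/268738528063 ≈ 3.7211e-12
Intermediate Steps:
U(b) = 4*b²*(2 + b)² (U(b) = ((2*b)*(2 + b))² = (2*b*(2 + b))² = 4*b²*(2 + b)²)
z = -193972 (z = -236 + 397*(-488) = -236 - 193736 = -193972)
1/((H(U(-20)) - 1*(-162035)) + z) = 1/(((4*(-20)²*(2 - 20)²)² - 1*(-162035)) - 193972) = 1/(((4*400*(-18)²)² + 162035) - 193972) = 1/(((4*400*324)² + 162035) - 193972) = 1/((518400² + 162035) - 193972) = 1/((268738560000 + 162035) - 193972) = 1/(268738722035 - 193972) = 1/268738528063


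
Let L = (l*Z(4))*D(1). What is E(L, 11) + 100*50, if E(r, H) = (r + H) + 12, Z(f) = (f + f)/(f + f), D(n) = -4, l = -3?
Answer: 5035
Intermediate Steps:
Z(f) = 1 (Z(f) = (2*f)/((2*f)) = (2*f)*(1/(2*f)) = 1)
L = 12 (L = -3*1*(-4) = -3*(-4) = 12)
E(r, H) = 12 + H + r (E(r, H) = (H + r) + 12 = 12 + H + r)
E(L, 11) + 100*50 = (12 + 11 + 12) + 100*50 = 35 + 5000 = 5035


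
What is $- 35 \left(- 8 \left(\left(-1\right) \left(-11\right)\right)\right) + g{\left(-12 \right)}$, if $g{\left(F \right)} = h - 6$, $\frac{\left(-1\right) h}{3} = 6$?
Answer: $3056$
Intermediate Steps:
$h = -18$ ($h = \left(-3\right) 6 = -18$)
$g{\left(F \right)} = -24$ ($g{\left(F \right)} = -18 - 6 = -24$)
$- 35 \left(- 8 \left(\left(-1\right) \left(-11\right)\right)\right) + g{\left(-12 \right)} = - 35 \left(- 8 \left(\left(-1\right) \left(-11\right)\right)\right) - 24 = - 35 \left(\left(-8\right) 11\right) - 24 = \left(-35\right) \left(-88\right) - 24 = 3080 - 24 = 3056$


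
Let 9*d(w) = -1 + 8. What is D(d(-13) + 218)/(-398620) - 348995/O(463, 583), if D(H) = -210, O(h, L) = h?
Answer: -13911628967/18456106 ≈ -753.77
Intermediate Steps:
d(w) = 7/9 (d(w) = (-1 + 8)/9 = (⅑)*7 = 7/9)
D(d(-13) + 218)/(-398620) - 348995/O(463, 583) = -210/(-398620) - 348995/463 = -210*(-1/398620) - 348995*1/463 = 21/39862 - 348995/463 = -13911628967/18456106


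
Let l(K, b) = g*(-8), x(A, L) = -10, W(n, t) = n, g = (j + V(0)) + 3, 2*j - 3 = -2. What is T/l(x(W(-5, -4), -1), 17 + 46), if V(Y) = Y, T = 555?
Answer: -555/28 ≈ -19.821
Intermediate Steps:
j = ½ (j = 3/2 + (½)*(-2) = 3/2 - 1 = ½ ≈ 0.50000)
g = 7/2 (g = (½ + 0) + 3 = ½ + 3 = 7/2 ≈ 3.5000)
l(K, b) = -28 (l(K, b) = (7/2)*(-8) = -28)
T/l(x(W(-5, -4), -1), 17 + 46) = 555/(-28) = 555*(-1/28) = -555/28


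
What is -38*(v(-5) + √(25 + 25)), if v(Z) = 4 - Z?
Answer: -342 - 190*√2 ≈ -610.70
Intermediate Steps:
-38*(v(-5) + √(25 + 25)) = -38*((4 - 1*(-5)) + √(25 + 25)) = -38*((4 + 5) + √50) = -38*(9 + 5*√2) = -342 - 190*√2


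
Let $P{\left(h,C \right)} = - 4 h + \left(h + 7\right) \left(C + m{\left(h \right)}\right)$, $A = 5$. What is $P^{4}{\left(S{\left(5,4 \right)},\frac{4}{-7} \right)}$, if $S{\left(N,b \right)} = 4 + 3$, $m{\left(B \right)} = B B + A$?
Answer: $268738560000$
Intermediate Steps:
$m{\left(B \right)} = 5 + B^{2}$ ($m{\left(B \right)} = B B + 5 = B^{2} + 5 = 5 + B^{2}$)
$S{\left(N,b \right)} = 7$
$P{\left(h,C \right)} = - 4 h + \left(7 + h\right) \left(5 + C + h^{2}\right)$ ($P{\left(h,C \right)} = - 4 h + \left(h + 7\right) \left(C + \left(5 + h^{2}\right)\right) = - 4 h + \left(7 + h\right) \left(5 + C + h^{2}\right)$)
$P^{4}{\left(S{\left(5,4 \right)},\frac{4}{-7} \right)} = \left(35 + 7 + 7^{3} + 7 \frac{4}{-7} + 7 \cdot 7^{2} + \frac{4}{-7} \cdot 7\right)^{4} = \left(35 + 7 + 343 + 7 \cdot 4 \left(- \frac{1}{7}\right) + 7 \cdot 49 + 4 \left(- \frac{1}{7}\right) 7\right)^{4} = \left(35 + 7 + 343 + 7 \left(- \frac{4}{7}\right) + 343 - 4\right)^{4} = \left(35 + 7 + 343 - 4 + 343 - 4\right)^{4} = 720^{4} = 268738560000$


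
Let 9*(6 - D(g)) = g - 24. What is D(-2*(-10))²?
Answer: 3364/81 ≈ 41.531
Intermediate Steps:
D(g) = 26/3 - g/9 (D(g) = 6 - (g - 24)/9 = 6 - (-24 + g)/9 = 6 + (8/3 - g/9) = 26/3 - g/9)
D(-2*(-10))² = (26/3 - (-2)*(-10)/9)² = (26/3 - ⅑*20)² = (26/3 - 20/9)² = (58/9)² = 3364/81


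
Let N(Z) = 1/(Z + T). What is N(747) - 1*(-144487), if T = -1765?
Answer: 147087765/1018 ≈ 1.4449e+5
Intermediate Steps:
N(Z) = 1/(-1765 + Z) (N(Z) = 1/(Z - 1765) = 1/(-1765 + Z))
N(747) - 1*(-144487) = 1/(-1765 + 747) - 1*(-144487) = 1/(-1018) + 144487 = -1/1018 + 144487 = 147087765/1018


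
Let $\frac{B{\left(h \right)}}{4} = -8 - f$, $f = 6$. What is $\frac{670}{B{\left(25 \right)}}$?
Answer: $- \frac{335}{28} \approx -11.964$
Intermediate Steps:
$B{\left(h \right)} = -56$ ($B{\left(h \right)} = 4 \left(-8 - 6\right) = 4 \left(-14\right) = -56$)
$\frac{670}{B{\left(25 \right)}} = \frac{670}{-56} = 670 \left(- \frac{1}{56}\right) = - \frac{335}{28}$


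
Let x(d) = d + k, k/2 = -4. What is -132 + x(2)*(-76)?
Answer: 324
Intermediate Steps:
k = -8 (k = 2*(-4) = -8)
x(d) = -8 + d (x(d) = d - 8 = -8 + d)
-132 + x(2)*(-76) = -132 + (-8 + 2)*(-76) = -132 - 6*(-76) = -132 + 456 = 324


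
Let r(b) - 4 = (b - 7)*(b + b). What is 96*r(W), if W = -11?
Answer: 38400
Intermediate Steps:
r(b) = 4 + 2*b*(-7 + b) (r(b) = 4 + (b - 7)*(b + b) = 4 + (-7 + b)*(2*b) = 4 + 2*b*(-7 + b))
96*r(W) = 96*(4 - 14*(-11) + 2*(-11)²) = 96*(4 + 154 + 2*121) = 96*(4 + 154 + 242) = 96*400 = 38400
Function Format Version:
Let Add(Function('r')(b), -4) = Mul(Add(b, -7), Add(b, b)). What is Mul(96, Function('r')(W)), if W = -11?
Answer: 38400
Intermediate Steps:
Function('r')(b) = Add(4, Mul(2, b, Add(-7, b))) (Function('r')(b) = Add(4, Mul(Add(b, -7), Add(b, b))) = Add(4, Mul(Add(-7, b), Mul(2, b))) = Add(4, Mul(2, b, Add(-7, b))))
Mul(96, Function('r')(W)) = Mul(96, Add(4, Mul(-14, -11), Mul(2, Pow(-11, 2)))) = Mul(96, Add(4, 154, Mul(2, 121))) = Mul(96, Add(4, 154, 242)) = Mul(96, 400) = 38400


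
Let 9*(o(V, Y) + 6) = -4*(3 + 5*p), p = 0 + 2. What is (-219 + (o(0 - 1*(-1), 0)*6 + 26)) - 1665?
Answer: -5786/3 ≈ -1928.7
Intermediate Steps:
p = 2
o(V, Y) = -106/9 (o(V, Y) = -6 + (-4*(3 + 5*2))/9 = -6 + (-4*(3 + 10))/9 = -6 + (-4*13)/9 = -6 + (⅑)*(-52) = -6 - 52/9 = -106/9)
(-219 + (o(0 - 1*(-1), 0)*6 + 26)) - 1665 = (-219 + (-106/9*6 + 26)) - 1665 = (-219 + (-212/3 + 26)) - 1665 = (-219 - 134/3) - 1665 = -791/3 - 1665 = -5786/3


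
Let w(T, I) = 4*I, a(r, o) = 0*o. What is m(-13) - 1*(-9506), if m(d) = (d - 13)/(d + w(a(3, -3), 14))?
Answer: 408732/43 ≈ 9505.4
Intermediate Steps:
a(r, o) = 0
m(d) = (-13 + d)/(56 + d) (m(d) = (d - 13)/(d + 4*14) = (-13 + d)/(d + 56) = (-13 + d)/(56 + d))
m(-13) - 1*(-9506) = (-13 - 13)/(56 - 13) - 1*(-9506) = -26/43 + 9506 = 408732/43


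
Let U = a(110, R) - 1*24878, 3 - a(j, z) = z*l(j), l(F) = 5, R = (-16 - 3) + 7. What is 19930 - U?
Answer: 44745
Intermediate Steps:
R = -12 (R = -19 + 7 = -12)
a(j, z) = 3 - 5*z (a(j, z) = 3 - z*5 = 3 - 5*z)
U = -24815 (U = (3 - 5*(-12)) - 1*24878 = (3 + 60) - 24878 = 63 - 24878 = -24815)
19930 - U = 19930 - 1*(-24815) = 19930 + 24815 = 44745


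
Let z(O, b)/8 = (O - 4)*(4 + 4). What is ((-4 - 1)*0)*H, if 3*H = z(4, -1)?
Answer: 0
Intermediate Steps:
z(O, b) = -256 + 64*O (z(O, b) = 8*((O - 4)*(4 + 4)) = 8*((-4 + O)*8) = 8*(-32 + 8*O) = -256 + 64*O)
H = 0 (H = (-256 + 64*4)/3 = (-256 + 256)/3 = (⅓)*0 = 0)
((-4 - 1)*0)*H = ((-4 - 1)*0)*0 = -5*0*0 = 0*0 = 0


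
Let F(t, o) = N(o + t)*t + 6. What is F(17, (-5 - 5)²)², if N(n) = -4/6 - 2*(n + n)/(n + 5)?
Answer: 166668100/33489 ≈ 4976.8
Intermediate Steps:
N(n) = -⅔ - 4*n/(5 + n) (N(n) = -4*⅙ - 2*2*n/(5 + n) = -⅔ - 2*2*n/(5 + n) = -⅔ - 4*n/(5 + n))
F(t, o) = 6 + 2*t*(-5 - 7*o - 7*t)/(3*(5 + o + t)) (F(t, o) = (2*(-5 - 7*(o + t))/(3*(5 + (o + t))))*t + 6 = (2*(-5 + (-7*o - 7*t))/(3*(5 + o + t)))*t + 6 = (2*(-5 - 7*o - 7*t)/(3*(5 + o + t)))*t + 6 = 2*t*(-5 - 7*o - 7*t)/(3*(5 + o + t)) + 6 = 6 + 2*t*(-5 - 7*o - 7*t)/(3*(5 + o + t)))
F(17, (-5 - 5)²)² = (2*(45 - 7*17² + 4*17 + 9*(-5 - 5)² - 7*(-5 - 5)²*17)/(3*(5 + (-5 - 5)² + 17)))² = (2*(45 - 7*289 + 68 + 9*(-10)² - 7*(-10)²*17)/(3*(5 + (-10)² + 17)))² = (2*(45 - 2023 + 68 + 9*100 - 7*100*17)/(3*(5 + 100 + 17)))² = ((⅔)*(45 - 2023 + 68 + 900 - 11900)/122)² = ((⅔)*(1/122)*(-12910))² = (-12910/183)² = 166668100/33489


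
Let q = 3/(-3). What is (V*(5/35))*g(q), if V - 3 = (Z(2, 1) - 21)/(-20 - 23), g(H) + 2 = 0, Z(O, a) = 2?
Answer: -296/301 ≈ -0.98339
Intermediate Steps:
q = -1 (q = 3*(-⅓) = -1)
g(H) = -2 (g(H) = -2 + 0 = -2)
V = 148/43 (V = 3 + (2 - 21)/(-20 - 23) = 3 - 19/(-43) = 3 - 19*(-1/43) = 3 + 19/43 = 148/43 ≈ 3.4419)
(V*(5/35))*g(q) = (148*(5/35)/43)*(-2) = (148*(5*(1/35))/43)*(-2) = ((148/43)*(⅐))*(-2) = (148/301)*(-2) = -296/301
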